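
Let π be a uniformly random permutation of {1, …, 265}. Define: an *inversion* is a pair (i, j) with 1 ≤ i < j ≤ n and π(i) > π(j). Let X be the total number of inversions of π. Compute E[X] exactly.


Write X = Σ X_I over the C(265, 2) = 34980 pairs i < j, with X_I the indicator of one inversion.
There are 34980 indicators.
For each fixed pair i < j, the values π(i) and π(j) are two distinct elements of {1, …, 265} in uniformly random order; by symmetry P[π(i) > π(j)] = 1/2.
By linearity: E[X] = 34980 · (1/2) = C(265, 2) · (1/2) = 34980/2 = 17490 ≈ 17490.000.

E[X] = 17490 = 17490.000.


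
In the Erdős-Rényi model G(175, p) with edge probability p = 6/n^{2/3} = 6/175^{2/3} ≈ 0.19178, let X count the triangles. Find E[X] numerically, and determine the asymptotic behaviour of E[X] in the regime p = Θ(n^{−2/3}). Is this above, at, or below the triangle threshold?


Number of potential triangles: C(175, 3) = 877975.
Each occurs with probability p³ ≈ (0.19178)³ ≈ 7.0530612e-03.
By linearity: E[X] = C(175, 3)·p³ ≈ 877975 · 7.0530612e-03 ≈ 6192.41143.
Since α = 2/3 < 1, p = c/n^{2/3} ≫ 1/n is above the triangle threshold p ~ 1/n. Asymptotically E[X] ~ (c³/6)·n^{3(1−α)} = (6³/6)·n^{1} → ∞; triangles are abundant w.h.p.

E[X] ≈ 6192.41143; in regime p = Θ(1/n^{2/3}) E[X] diverges (above the triangle threshold p ~ 1/n).


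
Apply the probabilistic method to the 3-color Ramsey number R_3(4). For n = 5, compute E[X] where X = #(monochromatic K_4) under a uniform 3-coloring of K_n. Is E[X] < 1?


E[X] = C(5, 4) · 3^{1 − 6} = 5 · 3^{−5} = 5/243.
As a reduced fraction: E[X] = 5/243 ≈ 0.02058.
Is E[X] < 1? YES.
Since E[X] < 1, there exists a 3-coloring of K_{5} with no monochromatic K_4; hence R_3(4) > 5.

E[X] = 5/243 ≈ 0.02058; E[X] < 1, so R_3(4) > 5.


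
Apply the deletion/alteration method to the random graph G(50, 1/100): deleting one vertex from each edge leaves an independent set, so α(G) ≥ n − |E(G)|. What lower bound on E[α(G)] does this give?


E[|E(G)|] = C(50, 2)·p = 1225 · (1/100) = 49/4.
E[α(G)] ≥ n − E[|E(G)|] = 50 − 49/4 = 151/4.
Numerically: ≈ 37.750000.
(This is only a lower bound; the true E[α(G)] may be larger.)

E[α(G)] ≥ 151/4 ≈ 37.750000.


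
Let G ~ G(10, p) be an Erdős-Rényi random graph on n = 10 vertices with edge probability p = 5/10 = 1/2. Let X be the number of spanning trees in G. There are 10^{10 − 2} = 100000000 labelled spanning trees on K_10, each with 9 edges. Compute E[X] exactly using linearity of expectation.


K_10 has 10^{10 − 2} = 100000000 labelled spanning trees.
For each such spanning tree H, let X_H = 1 if all 9 edges of H are present in G. Then P[X_H = 1] = p^{9} = (1/2)^{9} = 1/512.
By linearity of expectation: E[X] = Σ_H E[X_H] = 100000000 · p^{9} = 100000000 · 1/512 = 390625/2.
Numerically: E[X] ≈ 1.9531e+05.

E[X] = 100000000 · (1/2)^{9} = 390625/2 ≈ 1.9531e+05.


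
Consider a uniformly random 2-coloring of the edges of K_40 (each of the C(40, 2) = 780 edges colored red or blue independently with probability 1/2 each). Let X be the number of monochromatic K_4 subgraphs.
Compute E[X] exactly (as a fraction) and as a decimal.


Let X = Σ_S X_S over the C(40, 4) = 91390 subsets S of size 4, where X_S = 1 if the K_4 on S is monochromatic.
For a fixed S, the K_4 on S has C(4, 2) = 6 edges. P[all 6 edges red] = (1/2)^6, and likewise for blue, so P[monochromatic] = 2·(1/2)^6 = 2^{1 − 6} = 1/32.
Summing: E[X] = C(40, 4) · 2^{1 − 6} = 91390 · 1/32 = 45695/16.
Numerically: E[X] ≈ 2855.93750.

E[X] = C(40,4)·2^(1−C(4,2)) = 45695/16 ≈ 2855.93750.


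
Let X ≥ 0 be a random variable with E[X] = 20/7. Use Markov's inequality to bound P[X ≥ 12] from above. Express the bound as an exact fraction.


μ = E[X] = 20/7, a = 12.
Markov: P[X ≥ 12] ≤ μ/a = (20/7)/12 = 5/21.
Numerically: ≈ 0.238.
(Since a = 12 > μ = 2.857, the bound 5/21 is < 1 and informative.)

P[X ≥ 12] ≤ 5/21 ≈ 0.238.


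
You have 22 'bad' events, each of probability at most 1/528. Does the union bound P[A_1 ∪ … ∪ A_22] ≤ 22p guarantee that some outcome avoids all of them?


Union bound: P[∪_{i=1}^{22} A_i] ≤ Σ_i P[A_i] ≤ 22·p = 22·(1/528) = 1/24.
Numerically: 1/24 ≈ 0.0417.
Is 1/24 < 1? YES.
Since P[∪ A_i] ≤ 1/24 < 1, the complement has P[∩ A_i^c] ≥ 1 − 1/24 = 23/24 > 0, so some outcome avoids every A_i.

22·p = 1/24 ≈ 0.0417; existence CERTIFIED by the union bound.


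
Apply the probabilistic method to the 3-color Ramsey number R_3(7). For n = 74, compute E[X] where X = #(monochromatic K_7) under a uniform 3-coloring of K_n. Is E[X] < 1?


E[X] = C(74, 7) · 3^{1 − 21} = 1799579064 · 3^{−20} = 1799579064/3486784401.
As a reduced fraction: E[X] = 599859688/1162261467 ≈ 0.5161142.
Is E[X] < 1? YES.
Since E[X] < 1, there exists a 3-coloring of K_{74} with no monochromatic K_7; hence R_3(7) > 74.

E[X] = 599859688/1162261467 ≈ 0.5161142; E[X] < 1, so R_3(7) > 74.


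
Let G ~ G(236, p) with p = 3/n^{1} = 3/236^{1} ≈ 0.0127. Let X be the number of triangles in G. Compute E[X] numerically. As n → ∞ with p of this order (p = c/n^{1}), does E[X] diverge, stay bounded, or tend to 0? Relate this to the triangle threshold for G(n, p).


Number of potential triangles: C(236, 3) = 2162940.
Each occurs with probability p³ ≈ (0.0127)³ ≈ 2.05413e-06.
By linearity: E[X] = C(236, 3)·p³ ≈ 2162940 · 2.05413e-06 ≈ 4.443.
Here α = 1, so p = 3/n is exactly at the triangle threshold p ~ 1/n. Asymptotically E[X] → c³/6 = 3³/6 = 9/2 ≈ 4.500, a bounded constant. In this regime the triangle count is asymptotically Poisson(c³/6).

E[X] ≈ 4.443; in regime p = Θ(1/n^{1}) E[X] stays bounded (at the triangle threshold p ~ 1/n).


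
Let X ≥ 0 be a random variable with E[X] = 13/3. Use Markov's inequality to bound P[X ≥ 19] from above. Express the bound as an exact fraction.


μ = E[X] = 13/3, a = 19.
Markov: P[X ≥ 19] ≤ μ/a = (13/3)/19 = 13/57.
Numerically: ≈ 0.228070.
(Since a = 19 > μ = 4.333333, the bound 13/57 is < 1 and informative.)

P[X ≥ 19] ≤ 13/57 ≈ 0.228070.


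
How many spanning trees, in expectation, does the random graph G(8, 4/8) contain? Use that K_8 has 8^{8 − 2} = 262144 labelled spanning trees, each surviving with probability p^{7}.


K_8 has 8^{8 − 2} = 262144 labelled spanning trees.
For each such spanning tree H, let X_H = 1 if all 7 edges of H are present in G. Then P[X_H = 1] = p^{7} = (1/2)^{7} = 1/128.
By linearity: E[X] = Σ_H E[X_H] = 262144 · p^{7} = 262144 · 1/128 = 2048.
Numerically: E[X] ≈ 2048.

E[X] = 262144 · (1/2)^{7} = 2048 ≈ 2048.


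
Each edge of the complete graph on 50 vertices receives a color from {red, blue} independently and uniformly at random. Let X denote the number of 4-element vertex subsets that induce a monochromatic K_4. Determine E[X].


Let X = Σ_S X_S over the C(50, 4) = 230300 subsets S of size 4, where X_S = 1 if the K_4 on S is monochromatic.
For a fixed S, the K_4 on S has C(4, 2) = 6 edges. P[all 6 edges red] = (1/2)^6, and likewise for blue, so P[monochromatic] = 2·(1/2)^6 = 2^{1 − 6} = 1/32.
By linearity: E[X] = C(50, 4) · 2^{1 − 6} = 230300 · 1/32 = 57575/8.
Numerically: E[X] ≈ 7196.875000.

E[X] = C(50,4)·2^(1−C(4,2)) = 57575/8 ≈ 7196.875000.


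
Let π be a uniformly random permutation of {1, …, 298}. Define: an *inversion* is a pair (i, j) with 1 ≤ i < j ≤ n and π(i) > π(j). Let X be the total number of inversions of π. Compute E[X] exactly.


Write X = Σ X_I over the C(298, 2) = 44253 pairs i < j, with X_I the indicator of one inversion.
There are 44253 indicators.
For each fixed pair i < j, the values π(i) and π(j) are two distinct elements of {1, …, 298} in uniformly random order; by symmetry P[π(i) > π(j)] = 1/2.
By linearity: E[X] = 44253 · (1/2) = C(298, 2) · (1/2) = 44253/2 = 44253/2 ≈ 22126.500.

E[X] = 44253/2 = 22126.500.


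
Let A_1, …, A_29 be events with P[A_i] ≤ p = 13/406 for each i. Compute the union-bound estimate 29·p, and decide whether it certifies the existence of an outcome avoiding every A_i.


Union bound: P[∪_{i=1}^{29} A_i] ≤ Σ_i P[A_i] ≤ 29·p = 29·(13/406) = 13/14.
Numerically: 13/14 ≈ 0.929.
Is 13/14 < 1? YES.
Since P[∪ A_i] ≤ 13/14 < 1, the complement has P[∩ A_i^c] ≥ 1 − 13/14 = 1/14 > 0, so some outcome avoids every A_i.

29·p = 13/14 ≈ 0.929; existence CERTIFIED by the union bound.


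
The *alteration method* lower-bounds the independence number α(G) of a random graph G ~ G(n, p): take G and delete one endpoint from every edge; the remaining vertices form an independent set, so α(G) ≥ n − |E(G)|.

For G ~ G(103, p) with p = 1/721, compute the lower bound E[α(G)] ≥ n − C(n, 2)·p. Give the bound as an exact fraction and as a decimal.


E[|E(G)|] = C(103, 2)·p = 5253 · (1/721) = 51/7.
E[α(G)] ≥ n − E[|E(G)|] = 103 − 51/7 = 670/7.
Numerically: ≈ 95.714.
(This is only a lower bound; the true E[α(G)] may be larger.)

E[α(G)] ≥ 670/7 ≈ 95.714.


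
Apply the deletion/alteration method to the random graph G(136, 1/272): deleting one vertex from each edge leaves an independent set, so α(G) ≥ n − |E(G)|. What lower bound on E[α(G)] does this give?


E[|E(G)|] = C(136, 2)·p = 9180 · (1/272) = 135/4.
E[α(G)] ≥ n − E[|E(G)|] = 136 − 135/4 = 409/4.
Numerically: ≈ 102.250.
(This is only a lower bound; the true E[α(G)] may be larger.)

E[α(G)] ≥ 409/4 ≈ 102.250.


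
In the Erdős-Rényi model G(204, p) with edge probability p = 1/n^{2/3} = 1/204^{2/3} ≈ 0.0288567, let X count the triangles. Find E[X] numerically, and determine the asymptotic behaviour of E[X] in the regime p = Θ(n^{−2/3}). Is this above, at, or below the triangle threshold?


Number of potential triangles: C(204, 3) = 1394204.
Each occurs with probability p³ ≈ (0.0288567)³ ≈ 2.40292195e-05.
By linearity: E[X] = C(204, 3)·p³ ≈ 1394204 · 2.40292195e-05 ≈ 33.501634.
Since α = 2/3 < 1, p = c/n^{2/3} ≫ 1/n is above the triangle threshold p ~ 1/n. Asymptotically E[X] ~ (c³/6)·n^{3(1−α)} = (1³/6)·n^{1} → ∞; triangles are abundant w.h.p.

E[X] ≈ 33.501634; in regime p = Θ(1/n^{2/3}) E[X] diverges (above the triangle threshold p ~ 1/n).


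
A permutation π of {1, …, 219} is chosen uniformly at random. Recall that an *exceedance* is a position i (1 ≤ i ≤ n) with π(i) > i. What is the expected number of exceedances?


Write X = Σ_{i=1}^{219} X_i, where X_i = 1_{π(i) > i}.
For each fixed i, π(i) is uniform over {1, …, 219} (marginal of a uniform permutation), so P[π(i) > i] = (n − i)/n. Summing: Σ_{i=1}^{219} (n − i)/n = (0 + 1 + … + 218)/219 = 219(219 − 1)/(2·219) = (219 − 1)/2.
Hence E[X] = Σ_{i=1}^{219} (219 − i)/219 = 109 ≈ 109.000000.

E[X] = 109 = 109.000000.


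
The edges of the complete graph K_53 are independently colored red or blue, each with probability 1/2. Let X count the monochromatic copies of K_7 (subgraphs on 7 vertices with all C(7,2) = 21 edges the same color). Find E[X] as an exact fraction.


Let X = Σ_S X_S over the C(53, 7) = 154143080 subsets S of size 7, where X_S = 1 if the K_7 on S is monochromatic.
For a fixed S, the K_7 on S has C(7, 2) = 21 edges. P[all 21 edges red] = (1/2)^21, and likewise for blue, so P[monochromatic] = 2·(1/2)^21 = 2^{1 − 21} = 1/1048576.
By linearity of expectation: E[X] = C(53, 7) · 2^{1 − 21} = 154143080 · 1/1048576 = 19267885/131072.
Numerically: E[X] ≈ 147.0023.

E[X] = C(53,7)·2^(1−C(7,2)) = 19267885/131072 ≈ 147.0023.


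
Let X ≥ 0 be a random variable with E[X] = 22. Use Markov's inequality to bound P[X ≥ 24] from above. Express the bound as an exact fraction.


μ = E[X] = 22, a = 24.
Markov: P[X ≥ 24] ≤ μ/a = (22)/24 = 11/12.
Numerically: ≈ 0.91667.
(Since a = 24 > μ = 22.00000, the bound 11/12 is < 1 and informative.)

P[X ≥ 24] ≤ 11/12 ≈ 0.91667.


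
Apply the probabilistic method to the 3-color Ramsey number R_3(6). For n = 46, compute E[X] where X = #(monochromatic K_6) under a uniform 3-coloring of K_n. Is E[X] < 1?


E[X] = C(46, 6) · 3^{1 − 15} = 9366819 · 3^{−14} = 9366819/4782969.
As a reduced fraction: E[X] = 3122273/1594323 ≈ 1.958.
Is E[X] < 1? NO.
Since E[X] ≥ 1, the first-moment bound is inconclusive at n = 46; it does NOT by itself certify R_3(6) > 46.

E[X] = 3122273/1594323 ≈ 1.958; E[X] ≥ 1; first-moment method inconclusive here.


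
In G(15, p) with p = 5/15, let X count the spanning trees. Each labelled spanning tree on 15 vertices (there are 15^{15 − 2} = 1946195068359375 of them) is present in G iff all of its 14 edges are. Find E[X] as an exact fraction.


K_15 has 15^{15 − 2} = 1946195068359375 labelled spanning trees.
For each such spanning tree H, let X_H = 1 if all 14 edges of H are present in G. Then P[X_H = 1] = p^{14} = (1/3)^{14} = 1/4782969.
By linearity: E[X] = Σ_H E[X_H] = 1946195068359375 · p^{14} = 1946195068359375 · 1/4782969 = 1220703125/3.
Numerically: E[X] ≈ 4.07e+08.

E[X] = 1946195068359375 · (1/3)^{14} = 1220703125/3 ≈ 4.07e+08.


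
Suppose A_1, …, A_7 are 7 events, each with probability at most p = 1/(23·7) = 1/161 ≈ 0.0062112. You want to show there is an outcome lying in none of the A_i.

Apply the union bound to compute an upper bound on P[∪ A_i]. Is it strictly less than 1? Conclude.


Union bound: P[∪_{i=1}^{7} A_i] ≤ Σ_i P[A_i] ≤ 7·p = 7·(1/161) = 1/23.
Numerically: 1/23 ≈ 0.0434783.
Is 1/23 < 1? YES.
Since P[∪ A_i] ≤ 1/23 < 1, the complement has P[∩ A_i^c] ≥ 1 − 1/23 = 22/23 > 0, so some outcome avoids every A_i.

7·p = 1/23 ≈ 0.0434783; existence CERTIFIED by the union bound.


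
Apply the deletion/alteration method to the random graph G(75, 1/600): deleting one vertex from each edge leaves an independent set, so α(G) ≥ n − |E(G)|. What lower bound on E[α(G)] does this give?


E[|E(G)|] = C(75, 2)·p = 2775 · (1/600) = 37/8.
E[α(G)] ≥ n − E[|E(G)|] = 75 − 37/8 = 563/8.
Numerically: ≈ 70.37500.
(This is only a lower bound; the true E[α(G)] may be larger.)

E[α(G)] ≥ 563/8 ≈ 70.37500.


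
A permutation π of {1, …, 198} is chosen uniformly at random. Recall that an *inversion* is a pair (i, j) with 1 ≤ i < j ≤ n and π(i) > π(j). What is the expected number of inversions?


Write X = Σ X_I over the C(198, 2) = 19503 pairs i < j, with X_I the indicator of one inversion.
There are 19503 indicators.
For each fixed pair i < j, the values π(i) and π(j) are two distinct elements of {1, …, 198} in uniformly random order; by symmetry P[π(i) > π(j)] = 1/2.
By linearity: E[X] = 19503 · (1/2) = C(198, 2) · (1/2) = 19503/2 = 19503/2 ≈ 9751.50000.

E[X] = 19503/2 = 9751.50000.


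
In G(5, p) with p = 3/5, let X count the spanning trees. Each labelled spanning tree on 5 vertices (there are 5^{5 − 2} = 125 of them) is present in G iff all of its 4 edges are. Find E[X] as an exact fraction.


K_5 has 5^{5 − 2} = 125 labelled spanning trees.
For each such spanning tree H, let X_H = 1 if all 4 edges of H are present in G. Then P[X_H = 1] = p^{4} = (3/5)^{4} = 81/625.
By linearity: E[X] = Σ_H E[X_H] = 125 · p^{4} = 125 · 81/625 = 81/5.
Numerically: E[X] ≈ 16.2.

E[X] = 125 · (3/5)^{4} = 81/5 ≈ 16.2.


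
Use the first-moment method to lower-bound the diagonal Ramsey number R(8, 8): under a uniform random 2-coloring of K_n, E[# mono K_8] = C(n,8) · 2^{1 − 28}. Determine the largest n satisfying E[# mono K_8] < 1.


We need C(n, 8) · 2^{1 − 28} < 1, i.e. C(n, 8) < 2^{28 − 1} = 134217728.
Check values of n near the boundary:
  n = 36: C(36, 8) = 30260340; 30260340 < 134217728? YES
  n = 37: C(37, 8) = 38608020; 38608020 < 134217728? YES
  n = 38: C(38, 8) = 48903492; 48903492 < 134217728? YES
  n = 39: C(39, 8) = 61523748; 61523748 < 134217728? YES
  n = 40: C(40, 8) = 76904685; 76904685 < 134217728? YES
  n = 41: C(41, 8) = 95548245; 95548245 < 134217728? YES
  n = 42: C(42, 8) = 118030185; 118030185 < 134217728? YES
  n = 43: C(43, 8) = 145008513; 145008513 < 134217728? NO
  n = 44: C(44, 8) = 177232627; 177232627 < 134217728? NO
  n = 45: C(45, 8) = 215553195; 215553195 < 134217728? NO
The largest n with C(n, 8) < 134217728 is n = 42 (where E[X] = 118030185/134217728 ≈ 0.87939). Hence R(8, 8) > 42, i.e. R(8, 8) ≥ 43.

Largest n = 42; hence R(8, 8) > 42.


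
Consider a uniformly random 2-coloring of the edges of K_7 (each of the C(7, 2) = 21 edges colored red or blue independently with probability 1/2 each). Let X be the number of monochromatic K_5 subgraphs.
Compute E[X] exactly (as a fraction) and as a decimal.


Let X = Σ_S X_S over the C(7, 5) = 21 subsets S of size 5, where X_S = 1 if the K_5 on S is monochromatic.
For a fixed S, the K_5 on S has C(5, 2) = 10 edges. P[all 10 edges red] = (1/2)^10, and likewise for blue, so P[monochromatic] = 2·(1/2)^10 = 2^{1 − 10} = 1/512.
By linearity of expectation: E[X] = C(7, 5) · 2^{1 − 10} = 21 · 1/512 = 21/512.
Numerically: E[X] ≈ 0.04102.

E[X] = C(7,5)·2^(1−C(5,2)) = 21/512 ≈ 0.04102.


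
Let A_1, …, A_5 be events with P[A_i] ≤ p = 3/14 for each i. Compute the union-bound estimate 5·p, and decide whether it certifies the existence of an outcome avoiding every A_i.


Union bound: P[∪_{i=1}^{5} A_i] ≤ Σ_i P[A_i] ≤ 5·p = 5·(3/14) = 15/14.
Numerically: 15/14 ≈ 1.07143.
Is 15/14 < 1? NO.
Since the bound 15/14 is ≥ 1, the union bound is uninformative here; it does NOT by itself certify existence.

5·p = 15/14 ≈ 1.07143; existence NOT certified by the union bound.


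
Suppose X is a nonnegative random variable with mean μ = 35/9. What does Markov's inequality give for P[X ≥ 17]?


μ = E[X] = 35/9, a = 17.
Markov: P[X ≥ 17] ≤ μ/a = (35/9)/17 = 35/153.
Numerically: ≈ 0.2288.
(Since a = 17 > μ = 3.8889, the bound 35/153 is < 1 and informative.)

P[X ≥ 17] ≤ 35/153 ≈ 0.2288.


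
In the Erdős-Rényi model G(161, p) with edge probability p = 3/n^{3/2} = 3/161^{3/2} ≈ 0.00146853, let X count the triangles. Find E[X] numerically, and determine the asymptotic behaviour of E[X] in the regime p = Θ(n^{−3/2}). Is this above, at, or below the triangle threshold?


Number of potential triangles: C(161, 3) = 682640.
Each occurs with probability p³ ≈ (0.00146853)³ ≈ 3.16699459e-09.
By linearity: E[X] = C(161, 3)·p³ ≈ 682640 · 3.16699459e-09 ≈ 0.002162.
Since α = 3/2 > 1, p = c/n^{3/2} = o(1/n) is below the triangle threshold p ~ 1/n. Asymptotically E[X] ~ (c³/6)·n^{3(1−α)} = (3³/6)·n^{-1.5} → 0, so by Markov's inequality G has no triangles w.h.p.

E[X] ≈ 0.002162; in regime p = Θ(1/n^{3/2}) E[X] tends to 0 (below the triangle threshold p ~ 1/n).


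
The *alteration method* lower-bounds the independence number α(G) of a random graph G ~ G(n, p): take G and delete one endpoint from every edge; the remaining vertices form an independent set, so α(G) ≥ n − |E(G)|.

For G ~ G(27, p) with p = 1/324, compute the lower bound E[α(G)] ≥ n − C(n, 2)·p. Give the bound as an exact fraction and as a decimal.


E[|E(G)|] = C(27, 2)·p = 351 · (1/324) = 13/12.
E[α(G)] ≥ n − E[|E(G)|] = 27 − 13/12 = 311/12.
Numerically: ≈ 25.9167.
(This is only a lower bound; the true E[α(G)] may be larger.)

E[α(G)] ≥ 311/12 ≈ 25.9167.


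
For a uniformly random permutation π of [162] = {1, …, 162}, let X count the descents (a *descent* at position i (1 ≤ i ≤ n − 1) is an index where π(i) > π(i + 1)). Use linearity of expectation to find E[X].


Write X = Σ X_I over i = 1, …, 161, with X_I the indicator of one descent.
There are 161 indicators.
For each fixed i, the pair (π(i), π(i+1)) is a uniformly random ordered pair of distinct values from {1, …, 162}; by symmetry P[π(i) > π(i+1)] = 1/2.
By linearity: E[X] = 161 · (1/2) = (162 − 1) · (1/2) = 161/2 ≈ 80.50000.

E[X] = 161/2 = 80.50000.


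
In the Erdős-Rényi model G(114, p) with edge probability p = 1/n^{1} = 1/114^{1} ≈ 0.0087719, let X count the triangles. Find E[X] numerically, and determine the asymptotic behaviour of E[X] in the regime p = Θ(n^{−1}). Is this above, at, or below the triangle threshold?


Number of potential triangles: C(114, 3) = 240464.
Each occurs with probability p³ ≈ (0.0087719)³ ≈ 6.7497152e-07.
By linearity: E[X] = C(114, 3)·p³ ≈ 240464 · 6.7497152e-07 ≈ 0.16231.
Here α = 1, so p = 1/n is exactly at the triangle threshold p ~ 1/n. Asymptotically E[X] → c³/6 = 1³/6 = 1/6 ≈ 0.16667, a bounded constant. In this regime the triangle count is asymptotically Poisson(c³/6).

E[X] ≈ 0.16231; in regime p = Θ(1/n^{1}) E[X] stays bounded (at the triangle threshold p ~ 1/n).


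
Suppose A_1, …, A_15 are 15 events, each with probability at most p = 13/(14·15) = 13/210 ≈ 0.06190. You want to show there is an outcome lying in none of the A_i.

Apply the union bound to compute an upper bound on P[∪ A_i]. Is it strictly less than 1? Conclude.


Union bound: P[∪_{i=1}^{15} A_i] ≤ Σ_i P[A_i] ≤ 15·p = 15·(13/210) = 13/14.
Numerically: 13/14 ≈ 0.92857.
Is 13/14 < 1? YES.
Since P[∪ A_i] ≤ 13/14 < 1, the complement has P[∩ A_i^c] ≥ 1 − 13/14 = 1/14 > 0, so some outcome avoids every A_i.

15·p = 13/14 ≈ 0.92857; existence CERTIFIED by the union bound.


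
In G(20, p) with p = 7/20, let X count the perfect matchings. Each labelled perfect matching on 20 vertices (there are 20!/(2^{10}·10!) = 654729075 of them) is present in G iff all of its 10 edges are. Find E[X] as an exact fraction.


K_20 has 20!/(2^{10}·10!) = 654729075 labelled perfect matchings.
For each such perfect matching H, let X_H = 1 if all 10 edges of H are present in G. Then P[X_H = 1] = p^{10} = (7/20)^{10} = 282475249/10240000000000.
By linearity of expectation: E[X] = Σ_H E[X_H] = 654729075 · p^{10} = 654729075 · 282475249/10240000000000 = 7397790339526587/409600000000.
Numerically: E[X] ≈ 18061.

E[X] = 654729075 · (7/20)^{10} = 7397790339526587/409600000000 ≈ 18061.


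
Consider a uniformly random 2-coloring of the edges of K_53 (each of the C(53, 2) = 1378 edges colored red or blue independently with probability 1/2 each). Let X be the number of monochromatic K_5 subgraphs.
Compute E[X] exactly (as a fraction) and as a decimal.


Let X = Σ_S X_S over the C(53, 5) = 2869685 subsets S of size 5, where X_S = 1 if the K_5 on S is monochromatic.
For a fixed S, the K_5 on S has C(5, 2) = 10 edges. P[all 10 edges red] = (1/2)^10, and likewise for blue, so P[monochromatic] = 2·(1/2)^10 = 2^{1 − 10} = 1/512.
Summing: E[X] = C(53, 5) · 2^{1 − 10} = 2869685 · 1/512 = 2869685/512.
Numerically: E[X] ≈ 5604.854.

E[X] = C(53,5)·2^(1−C(5,2)) = 2869685/512 ≈ 5604.854.


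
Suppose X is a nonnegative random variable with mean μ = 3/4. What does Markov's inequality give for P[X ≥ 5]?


μ = E[X] = 3/4, a = 5.
Markov: P[X ≥ 5] ≤ μ/a = (3/4)/5 = 3/20.
Numerically: ≈ 0.150.
(Since a = 5 > μ = 0.750, the bound 3/20 is < 1 and informative.)

P[X ≥ 5] ≤ 3/20 ≈ 0.150.


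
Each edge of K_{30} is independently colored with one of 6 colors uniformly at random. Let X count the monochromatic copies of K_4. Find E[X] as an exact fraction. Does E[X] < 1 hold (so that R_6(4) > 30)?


E[X] = C(30, 4) · 6^{1 − 6} = 27405 · 6^{−5} = 27405/7776.
As a reduced fraction: E[X] = 1015/288 ≈ 3.5243056.
Is E[X] < 1? NO.
Since E[X] ≥ 1, the first-moment bound is inconclusive at n = 30; it does NOT by itself certify R_6(4) > 30.

E[X] = 1015/288 ≈ 3.5243056; E[X] ≥ 1; first-moment method inconclusive here.


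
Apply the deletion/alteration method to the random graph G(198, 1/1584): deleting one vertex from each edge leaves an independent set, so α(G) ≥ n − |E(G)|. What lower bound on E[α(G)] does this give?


E[|E(G)|] = C(198, 2)·p = 19503 · (1/1584) = 197/16.
E[α(G)] ≥ n − E[|E(G)|] = 198 − 197/16 = 2971/16.
Numerically: ≈ 185.688.
(This is only a lower bound; the true E[α(G)] may be larger.)

E[α(G)] ≥ 2971/16 ≈ 185.688.


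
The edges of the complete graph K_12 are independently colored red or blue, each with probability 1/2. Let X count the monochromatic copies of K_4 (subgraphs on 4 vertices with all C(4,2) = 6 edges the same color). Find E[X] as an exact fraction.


Let X = Σ_S X_S over the C(12, 4) = 495 subsets S of size 4, where X_S = 1 if the K_4 on S is monochromatic.
For a fixed S, the K_4 on S has C(4, 2) = 6 edges. P[all 6 edges red] = (1/2)^6, and likewise for blue, so P[monochromatic] = 2·(1/2)^6 = 2^{1 − 6} = 1/32.
Summing: E[X] = C(12, 4) · 2^{1 − 6} = 495 · 1/32 = 495/32.
Numerically: E[X] ≈ 15.4688.

E[X] = C(12,4)·2^(1−C(4,2)) = 495/32 ≈ 15.4688.


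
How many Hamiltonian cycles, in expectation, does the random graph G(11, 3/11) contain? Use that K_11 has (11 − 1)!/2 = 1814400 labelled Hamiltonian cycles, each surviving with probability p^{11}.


K_11 has (11 − 1)!/2 = 1814400 labelled Hamiltonian cycles.
For each such Hamiltonian cycle H, let X_H = 1 if all 11 edges of H are present in G. Then P[X_H = 1] = p^{11} = (3/11)^{11} = 177147/285311670611.
Summing the indicators: E[X] = Σ_H E[X_H] = 1814400 · p^{11} = 1814400 · 177147/285311670611 = 321415516800/285311670611.
Numerically: E[X] ≈ 1.12654.

E[X] = 1814400 · (3/11)^{11} = 321415516800/285311670611 ≈ 1.12654.


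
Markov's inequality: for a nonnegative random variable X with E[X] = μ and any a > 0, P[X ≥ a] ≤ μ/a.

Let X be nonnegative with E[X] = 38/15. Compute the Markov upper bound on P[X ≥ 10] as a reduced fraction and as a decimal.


μ = E[X] = 38/15, a = 10.
Markov: P[X ≥ 10] ≤ μ/a = (38/15)/10 = 19/75.
Numerically: ≈ 0.2533.
(Since a = 10 > μ = 2.5333, the bound 19/75 is < 1 and informative.)

P[X ≥ 10] ≤ 19/75 ≈ 0.2533.


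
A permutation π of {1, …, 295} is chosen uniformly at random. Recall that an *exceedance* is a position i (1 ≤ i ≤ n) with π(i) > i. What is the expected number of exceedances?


Write X = Σ_{i=1}^{295} X_i, where X_i = 1_{π(i) > i}.
For each fixed i, π(i) is uniform over {1, …, 295} (marginal of a uniform permutation), so P[π(i) > i] = (n − i)/n. Summing: Σ_{i=1}^{295} (n − i)/n = (0 + 1 + … + 294)/295 = 295(295 − 1)/(2·295) = (295 − 1)/2.
Hence E[X] = Σ_{i=1}^{295} (295 − i)/295 = 147 ≈ 147.000000.

E[X] = 147 = 147.000000.


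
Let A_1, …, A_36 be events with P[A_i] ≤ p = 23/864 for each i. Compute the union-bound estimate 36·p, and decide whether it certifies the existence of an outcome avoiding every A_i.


Union bound: P[∪_{i=1}^{36} A_i] ≤ Σ_i P[A_i] ≤ 36·p = 36·(23/864) = 23/24.
Numerically: 23/24 ≈ 0.958.
Is 23/24 < 1? YES.
Since P[∪ A_i] ≤ 23/24 < 1, the complement has P[∩ A_i^c] ≥ 1 − 23/24 = 1/24 > 0, so some outcome avoids every A_i.

36·p = 23/24 ≈ 0.958; existence CERTIFIED by the union bound.


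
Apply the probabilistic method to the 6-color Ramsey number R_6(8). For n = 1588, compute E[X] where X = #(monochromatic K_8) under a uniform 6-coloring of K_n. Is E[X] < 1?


E[X] = C(1588, 8) · 6^{1 − 28} = 985402800396653769702 · 6^{−27} = 985402800396653769702/1023490369077469249536.
As a reduced fraction: E[X] = 54744600022036320539/56860576059859402752 ≈ 0.9628.
Is E[X] < 1? YES.
Since E[X] < 1, there exists a 6-coloring of K_{1588} with no monochromatic K_8; hence R_6(8) > 1588.

E[X] = 54744600022036320539/56860576059859402752 ≈ 0.9628; E[X] < 1, so R_6(8) > 1588.


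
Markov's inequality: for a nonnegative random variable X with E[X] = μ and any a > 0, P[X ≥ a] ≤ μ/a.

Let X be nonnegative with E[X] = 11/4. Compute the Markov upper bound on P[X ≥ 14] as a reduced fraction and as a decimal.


μ = E[X] = 11/4, a = 14.
Markov: P[X ≥ 14] ≤ μ/a = (11/4)/14 = 11/56.
Numerically: ≈ 0.19643.
(Since a = 14 > μ = 2.75000, the bound 11/56 is < 1 and informative.)

P[X ≥ 14] ≤ 11/56 ≈ 0.19643.


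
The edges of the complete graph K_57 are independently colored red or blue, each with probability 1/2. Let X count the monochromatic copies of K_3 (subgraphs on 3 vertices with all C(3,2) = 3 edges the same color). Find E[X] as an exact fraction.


Let X = Σ_S X_S over the C(57, 3) = 29260 subsets S of size 3, where X_S = 1 if the K_3 on S is monochromatic.
For a fixed S, the K_3 on S has C(3, 2) = 3 edges. P[all 3 edges red] = (1/2)^3, and likewise for blue, so P[monochromatic] = 2·(1/2)^3 = 2^{1 − 3} = 1/4.
By linearity: E[X] = C(57, 3) · 2^{1 − 3} = 29260 · 1/4 = 7315.
Numerically: E[X] ≈ 7315.000.

E[X] = C(57,3)·2^(1−C(3,2)) = 7315 ≈ 7315.000.


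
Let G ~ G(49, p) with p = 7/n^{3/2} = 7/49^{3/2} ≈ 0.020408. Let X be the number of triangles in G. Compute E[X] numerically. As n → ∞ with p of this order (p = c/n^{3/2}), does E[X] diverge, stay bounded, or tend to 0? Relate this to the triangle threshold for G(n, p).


Number of potential triangles: C(49, 3) = 18424.
Each occurs with probability p³ ≈ (0.020408)³ ≈ 8.4998598e-06.
By linearity: E[X] = C(49, 3)·p³ ≈ 18424 · 8.4998598e-06 ≈ 0.15660.
Since α = 3/2 > 1, p = c/n^{3/2} = o(1/n) is below the triangle threshold p ~ 1/n. Asymptotically E[X] ~ (c³/6)·n^{3(1−α)} = (7³/6)·n^{-1.5} → 0, so by Markov's inequality G has no triangles w.h.p.

E[X] ≈ 0.15660; in regime p = Θ(1/n^{3/2}) E[X] tends to 0 (below the triangle threshold p ~ 1/n).


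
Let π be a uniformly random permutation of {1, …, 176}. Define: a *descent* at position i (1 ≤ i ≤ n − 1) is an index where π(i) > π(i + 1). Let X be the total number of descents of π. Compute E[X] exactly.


Write X = Σ X_I over i = 1, …, 175, with X_I the indicator of one descent.
There are 175 indicators.
For each fixed i, the pair (π(i), π(i+1)) is a uniformly random ordered pair of distinct values from {1, …, 176}; by symmetry P[π(i) > π(i+1)] = 1/2.
By linearity: E[X] = 175 · (1/2) = (176 − 1) · (1/2) = 175/2 ≈ 87.5000.

E[X] = 175/2 = 87.5000.


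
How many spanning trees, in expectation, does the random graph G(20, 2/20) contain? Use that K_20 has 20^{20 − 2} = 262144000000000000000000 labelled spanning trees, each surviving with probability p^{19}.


K_20 has 20^{20 − 2} = 262144000000000000000000 labelled spanning trees.
For each such spanning tree H, let X_H = 1 if all 19 edges of H are present in G. Then P[X_H = 1] = p^{19} = (1/10)^{19} = 1/10000000000000000000.
By linearity of expectation: E[X] = Σ_H E[X_H] = 262144000000000000000000 · p^{19} = 262144000000000000000000 · 1/10000000000000000000 = 131072/5.
Numerically: E[X] ≈ 2.621e+04.

E[X] = 262144000000000000000000 · (1/10)^{19} = 131072/5 ≈ 2.621e+04.


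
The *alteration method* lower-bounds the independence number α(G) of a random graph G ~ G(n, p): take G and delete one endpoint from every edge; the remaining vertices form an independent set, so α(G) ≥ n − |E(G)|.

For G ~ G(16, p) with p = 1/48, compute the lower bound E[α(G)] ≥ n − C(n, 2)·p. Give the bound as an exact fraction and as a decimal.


E[|E(G)|] = C(16, 2)·p = 120 · (1/48) = 5/2.
E[α(G)] ≥ n − E[|E(G)|] = 16 − 5/2 = 27/2.
Numerically: ≈ 13.500000.
(This is only a lower bound; the true E[α(G)] may be larger.)

E[α(G)] ≥ 27/2 ≈ 13.500000.


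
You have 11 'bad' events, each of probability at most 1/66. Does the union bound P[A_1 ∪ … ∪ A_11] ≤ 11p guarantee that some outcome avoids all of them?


Union bound: P[∪_{i=1}^{11} A_i] ≤ Σ_i P[A_i] ≤ 11·p = 11·(1/66) = 1/6.
Numerically: 1/6 ≈ 0.16667.
Is 1/6 < 1? YES.
Since P[∪ A_i] ≤ 1/6 < 1, the complement has P[∩ A_i^c] ≥ 1 − 1/6 = 5/6 > 0, so some outcome avoids every A_i.

11·p = 1/6 ≈ 0.16667; existence CERTIFIED by the union bound.


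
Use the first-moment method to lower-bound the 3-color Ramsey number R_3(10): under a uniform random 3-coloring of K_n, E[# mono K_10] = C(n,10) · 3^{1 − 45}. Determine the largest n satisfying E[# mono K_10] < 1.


We need C(n, 10) · 3^{1 − 45} < 1, i.e. C(n, 10) < 3^{45 − 1} = 984770902183611232881.
Check values of n near the boundary:
  n = 571: C(571, 10) = 937951290893172842001; 937951290893172842001 < 984770902183611232881? YES
  n = 572: C(572, 10) = 954640815642161682606; 954640815642161682606 < 984770902183611232881? YES
  n = 573: C(573, 10) = 971597135635805762226; 971597135635805762226 < 984770902183611232881? YES
  n = 574: C(574, 10) = 988824035203816502691; 988824035203816502691 < 984770902183611232881? NO
  n = 575: C(575, 10) = 1006325345561406175305; 1006325345561406175305 < 984770902183611232881? NO
  n = 576: C(576, 10) = 1024104945306307344480; 1024104945306307344480 < 984770902183611232881? NO
The largest n with C(n, 10) < 984770902183611232881 is n = 573 (where E[X] = 35985079097622435638/36472996377170786403 ≈ 0.9866). Hence R_3(10) > 573, i.e. R_3(10) ≥ 574.

Largest n = 573; hence R_3(10) > 573.


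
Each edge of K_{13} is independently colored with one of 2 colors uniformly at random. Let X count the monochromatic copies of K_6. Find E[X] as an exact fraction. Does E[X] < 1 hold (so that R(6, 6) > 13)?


E[X] = C(13, 6) · 2^{1 − 15} = 1716 · 2^{−14} = 1716/16384.
As a reduced fraction: E[X] = 429/4096 ≈ 0.1047.
Is E[X] < 1? YES.
Since E[X] < 1, there exists a 2-coloring of K_{13} with no monochromatic K_6; hence R(6, 6) > 13.

E[X] = 429/4096 ≈ 0.1047; E[X] < 1, so R(6, 6) > 13.


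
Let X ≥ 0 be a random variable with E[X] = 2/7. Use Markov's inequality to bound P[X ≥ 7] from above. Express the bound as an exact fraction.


μ = E[X] = 2/7, a = 7.
Markov: P[X ≥ 7] ≤ μ/a = (2/7)/7 = 2/49.
Numerically: ≈ 0.041.
(Since a = 7 > μ = 0.286, the bound 2/49 is < 1 and informative.)

P[X ≥ 7] ≤ 2/49 ≈ 0.041.


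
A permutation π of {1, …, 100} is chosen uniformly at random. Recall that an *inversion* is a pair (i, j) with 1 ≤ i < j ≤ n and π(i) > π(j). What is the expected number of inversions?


Write X = Σ X_I over the C(100, 2) = 4950 pairs i < j, with X_I the indicator of one inversion.
There are 4950 indicators.
For each fixed pair i < j, the values π(i) and π(j) are two distinct elements of {1, …, 100} in uniformly random order; by symmetry P[π(i) > π(j)] = 1/2.
By linearity: E[X] = 4950 · (1/2) = C(100, 2) · (1/2) = 4950/2 = 2475 ≈ 2475.000.

E[X] = 2475 = 2475.000.


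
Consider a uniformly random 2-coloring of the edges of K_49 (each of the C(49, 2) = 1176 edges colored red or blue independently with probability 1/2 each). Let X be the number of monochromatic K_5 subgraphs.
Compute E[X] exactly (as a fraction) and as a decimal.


Let X = Σ_S X_S over the C(49, 5) = 1906884 subsets S of size 5, where X_S = 1 if the K_5 on S is monochromatic.
For a fixed S, the K_5 on S has C(5, 2) = 10 edges. P[all 10 edges red] = (1/2)^10, and likewise for blue, so P[monochromatic] = 2·(1/2)^10 = 2^{1 − 10} = 1/512.
By linearity of expectation: E[X] = C(49, 5) · 2^{1 − 10} = 1906884 · 1/512 = 476721/128.
Numerically: E[X] ≈ 3724.383.

E[X] = C(49,5)·2^(1−C(5,2)) = 476721/128 ≈ 3724.383.


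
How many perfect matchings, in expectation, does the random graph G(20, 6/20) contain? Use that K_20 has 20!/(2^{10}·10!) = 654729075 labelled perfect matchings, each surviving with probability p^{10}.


K_20 has 20!/(2^{10}·10!) = 654729075 labelled perfect matchings.
For each such perfect matching H, let X_H = 1 if all 10 edges of H are present in G. Then P[X_H = 1] = p^{10} = (3/10)^{10} = 59049/10000000000.
By linearity of expectation: E[X] = Σ_H E[X_H] = 654729075 · p^{10} = 654729075 · 59049/10000000000 = 1546443885987/400000000.
Numerically: E[X] ≈ 3866.

E[X] = 654729075 · (3/10)^{10} = 1546443885987/400000000 ≈ 3866.


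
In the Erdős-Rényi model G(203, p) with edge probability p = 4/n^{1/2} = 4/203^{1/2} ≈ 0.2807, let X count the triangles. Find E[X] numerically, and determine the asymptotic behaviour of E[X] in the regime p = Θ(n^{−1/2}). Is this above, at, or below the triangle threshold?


Number of potential triangles: C(203, 3) = 1373701.
Each occurs with probability p³ ≈ (0.2807)³ ≈ 2.212768e-02.
By linearity: E[X] = C(203, 3)·p³ ≈ 1373701 · 2.212768e-02 ≈ 30396.8186.
Since α = 1/2 < 1, p = c/n^{1/2} ≫ 1/n is above the triangle threshold p ~ 1/n. Asymptotically E[X] ~ (c³/6)·n^{3(1−α)} = (4³/6)·n^{1.5} → ∞; triangles are abundant w.h.p.

E[X] ≈ 30396.8186; in regime p = Θ(1/n^{1/2}) E[X] diverges (above the triangle threshold p ~ 1/n).


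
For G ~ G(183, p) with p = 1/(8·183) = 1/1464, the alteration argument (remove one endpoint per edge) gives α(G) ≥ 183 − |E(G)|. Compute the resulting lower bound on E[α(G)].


E[|E(G)|] = C(183, 2)·p = 16653 · (1/1464) = 91/8.
E[α(G)] ≥ n − E[|E(G)|] = 183 − 91/8 = 1373/8.
Numerically: ≈ 171.6250.
(This is only a lower bound; the true E[α(G)] may be larger.)

E[α(G)] ≥ 1373/8 ≈ 171.6250.


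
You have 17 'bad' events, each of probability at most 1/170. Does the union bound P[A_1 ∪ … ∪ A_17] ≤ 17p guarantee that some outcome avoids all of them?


Union bound: P[∪_{i=1}^{17} A_i] ≤ Σ_i P[A_i] ≤ 17·p = 17·(1/170) = 1/10.
Numerically: 1/10 ≈ 0.10000.
Is 1/10 < 1? YES.
Since P[∪ A_i] ≤ 1/10 < 1, the complement has P[∩ A_i^c] ≥ 1 − 1/10 = 9/10 > 0, so some outcome avoids every A_i.

17·p = 1/10 ≈ 0.10000; existence CERTIFIED by the union bound.


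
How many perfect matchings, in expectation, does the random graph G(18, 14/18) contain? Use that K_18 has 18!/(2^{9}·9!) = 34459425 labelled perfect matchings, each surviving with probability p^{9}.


K_18 has 18!/(2^{9}·9!) = 34459425 labelled perfect matchings.
For each such perfect matching H, let X_H = 1 if all 9 edges of H are present in G. Then P[X_H = 1] = p^{9} = (7/9)^{9} = 40353607/387420489.
Summing the indicators: E[X] = Σ_H E[X_H] = 34459425 · p^{9} = 34459425 · 40353607/387420489 = 17167433257975/4782969.
Numerically: E[X] ≈ 3.59e+06.

E[X] = 34459425 · (7/9)^{9} = 17167433257975/4782969 ≈ 3.59e+06.


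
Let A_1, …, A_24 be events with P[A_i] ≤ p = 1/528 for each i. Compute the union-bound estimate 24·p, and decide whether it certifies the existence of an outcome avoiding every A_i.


Union bound: P[∪_{i=1}^{24} A_i] ≤ Σ_i P[A_i] ≤ 24·p = 24·(1/528) = 1/22.
Numerically: 1/22 ≈ 0.045455.
Is 1/22 < 1? YES.
Since P[∪ A_i] ≤ 1/22 < 1, the complement has P[∩ A_i^c] ≥ 1 − 1/22 = 21/22 > 0, so some outcome avoids every A_i.

24·p = 1/22 ≈ 0.045455; existence CERTIFIED by the union bound.


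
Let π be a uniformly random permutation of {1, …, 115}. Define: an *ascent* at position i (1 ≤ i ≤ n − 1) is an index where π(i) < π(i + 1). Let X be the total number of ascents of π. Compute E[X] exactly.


Write X = Σ X_I over i = 1, …, 114, with X_I the indicator of one ascent.
There are 114 indicators.
For each fixed i, the pair (π(i), π(i+1)) is a uniformly random ordered pair of distinct values from {1, …, 115}; by symmetry P[π(i) < π(i+1)] = 1/2.
By linearity: E[X] = 114 · (1/2) = (115 − 1) · (1/2) = 57 ≈ 57.000000.

E[X] = 57 = 57.000000.


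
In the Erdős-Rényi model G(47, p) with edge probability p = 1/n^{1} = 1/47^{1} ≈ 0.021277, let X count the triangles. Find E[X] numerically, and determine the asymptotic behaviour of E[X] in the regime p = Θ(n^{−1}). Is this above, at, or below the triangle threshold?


Number of potential triangles: C(47, 3) = 16215.
Each occurs with probability p³ ≈ (0.021277)³ ≈ 9.6317772e-06.
By linearity: E[X] = C(47, 3)·p³ ≈ 16215 · 9.6317772e-06 ≈ 0.15618.
Here α = 1, so p = 1/n is exactly at the triangle threshold p ~ 1/n. Asymptotically E[X] → c³/6 = 1³/6 = 1/6 ≈ 0.16667, a bounded constant. In this regime the triangle count is asymptotically Poisson(c³/6).

E[X] ≈ 0.15618; in regime p = Θ(1/n^{1}) E[X] stays bounded (at the triangle threshold p ~ 1/n).


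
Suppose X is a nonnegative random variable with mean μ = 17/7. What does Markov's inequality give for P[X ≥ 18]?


μ = E[X] = 17/7, a = 18.
Markov: P[X ≥ 18] ≤ μ/a = (17/7)/18 = 17/126.
Numerically: ≈ 0.134921.
(Since a = 18 > μ = 2.428571, the bound 17/126 is < 1 and informative.)

P[X ≥ 18] ≤ 17/126 ≈ 0.134921.
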